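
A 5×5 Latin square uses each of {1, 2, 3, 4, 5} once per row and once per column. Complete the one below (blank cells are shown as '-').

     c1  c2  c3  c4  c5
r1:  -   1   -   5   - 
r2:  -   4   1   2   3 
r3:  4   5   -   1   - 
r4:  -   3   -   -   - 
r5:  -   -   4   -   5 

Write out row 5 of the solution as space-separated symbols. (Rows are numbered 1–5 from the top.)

1 2 4 3 5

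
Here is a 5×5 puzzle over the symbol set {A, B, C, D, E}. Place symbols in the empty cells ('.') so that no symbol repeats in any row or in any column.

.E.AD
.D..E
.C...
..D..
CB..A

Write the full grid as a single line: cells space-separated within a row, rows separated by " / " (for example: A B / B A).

B E C A D / A D B C E / D C A E B / E A D B C / C B E D A

(r1,c1): row 1 has {A,D,E}; column 1 has {C}, so it must be B.
(r1,c3): row 1 has {A,B,D,E}; column 3 has {D}, so it must be C.
(r2,c1): row 2 has {D,E}; column 1 has {B,C}, so it must be A.
(r2,c3): row 2 has {A,D,E}; column 3 has {C,D}, so it must be B.
(r2,c4): row 2 has {A,B,D,E}; column 4 has {A}, so it must be C.
(r3,c5): row 3 has {C}; column 5 has {A,D,E}, so it must be B.
(r4,c1): row 4 has {D}; column 1 has {A,B,C}, so it must be E.
(r4,c2): row 4 has {D,E}; column 2 has {B,C,D,E}, so it must be A.
(r4,c4): row 4 has {A,D,E}; column 4 has {A,C}, so it must be B.
(r4,c5): row 4 has {A,B,D,E}; column 5 has {A,B,D,E}, so it must be C.
(r5,c3): row 5 has {A,B,C}; column 3 has {B,C,D}, so it must be E.
(r5,c4): row 5 has {A,B,C,E}; column 4 has {A,B,C}, so it must be D.
(r3,c1): row 3 has {B,C}; column 1 has {A,B,C,E}, so it must be D.
(r3,c3): row 3 has {B,C,D}; column 3 has {B,C,D,E}, so it must be A.
(r3,c4): row 3 has {A,B,C,D}; column 4 has {A,B,C,D}, so it must be E.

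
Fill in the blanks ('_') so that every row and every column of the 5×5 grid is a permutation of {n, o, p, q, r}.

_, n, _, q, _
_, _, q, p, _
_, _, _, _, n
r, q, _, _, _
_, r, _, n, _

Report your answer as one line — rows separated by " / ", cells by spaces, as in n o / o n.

(r2,c2) = o
(r2,c5) = r
(r3,c2) = p
(r4,c4) = o
(r4,c5) = p
(r1,c5) = o
(r2,c1) = n
(r3,c4) = r
(r4,c3) = n
(r5,c5) = q
(r1,c1) = p
(r1,c3) = r
(r3,c3) = o
(r5,c1) = o
(r5,c3) = p
(r3,c1) = q

p n r q o / n o q p r / q p o r n / r q n o p / o r p n q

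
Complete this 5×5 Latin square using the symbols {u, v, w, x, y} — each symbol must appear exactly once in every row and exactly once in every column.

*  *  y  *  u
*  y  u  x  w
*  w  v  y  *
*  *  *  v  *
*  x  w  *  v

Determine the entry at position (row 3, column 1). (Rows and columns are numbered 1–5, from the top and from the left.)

u

(r1,c2) = v
(r1,c4) = w
(r2,c1) = v
(r3,c5) = x
(r4,c2) = u
(r4,c3) = x
(r4,c5) = y
(r5,c4) = u
(r1,c1) = x
(r3,c1) = u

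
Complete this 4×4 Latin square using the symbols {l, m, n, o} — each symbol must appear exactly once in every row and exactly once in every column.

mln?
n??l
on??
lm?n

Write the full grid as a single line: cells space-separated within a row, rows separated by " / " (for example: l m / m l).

m l n o / n o m l / o n l m / l m o n

At row 1, column 4: row 1 has {l,m,n}; column 4 has {l,n}; that leaves o.
At row 2, column 2: row 2 has {l,n}; column 2 has {l,m,n}; that leaves o.
At row 2, column 3: row 2 has {l,n,o}; column 3 has {n}; that leaves m.
At row 3, column 3: row 3 has {n,o}; column 3 has {m,n}; that leaves l.
At row 3, column 4: row 3 has {l,n,o}; column 4 has {l,n,o}; that leaves m.
At row 4, column 3: row 4 has {l,m,n}; column 3 has {l,m,n}; that leaves o.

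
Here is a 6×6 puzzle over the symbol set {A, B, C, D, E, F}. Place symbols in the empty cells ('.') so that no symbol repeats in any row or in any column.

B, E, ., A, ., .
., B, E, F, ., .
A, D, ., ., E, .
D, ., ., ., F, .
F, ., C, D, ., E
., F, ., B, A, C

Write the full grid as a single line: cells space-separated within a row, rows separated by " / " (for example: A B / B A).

B E F A C D / C B E F D A / A D B C E F / D C A E F B / F A C D B E / E F D B A C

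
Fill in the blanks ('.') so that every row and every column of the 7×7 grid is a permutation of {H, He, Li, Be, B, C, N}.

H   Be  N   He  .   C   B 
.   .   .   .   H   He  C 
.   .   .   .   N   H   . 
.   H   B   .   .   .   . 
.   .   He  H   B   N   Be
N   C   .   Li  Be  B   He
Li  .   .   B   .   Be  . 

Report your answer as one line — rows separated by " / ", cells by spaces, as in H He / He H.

H Be N He Li C B / Be B Li N H He C / B He Be C N H Li / He H B Be C Li N / C Li He H B N Be / N C H Li Be B He / Li N C B He Be H

(r1,c5) = Li
(r3,c7) = Li
(r4,c6) = Li
(r4,c7) = N
(r5,c1) = C
(r5,c2) = Li
(r6,c3) = H
(r7,c3) = C
(r7,c5) = He
(r7,c7) = H
(r3,c3) = Be
(r3,c4) = C
(r4,c4) = Be
(r4,c5) = C
(r7,c2) = N
(r2,c2) = B
(r2,c3) = Li
(r2,c4) = N
(r3,c2) = He
(r4,c1) = He
(r2,c1) = Be
(r3,c1) = B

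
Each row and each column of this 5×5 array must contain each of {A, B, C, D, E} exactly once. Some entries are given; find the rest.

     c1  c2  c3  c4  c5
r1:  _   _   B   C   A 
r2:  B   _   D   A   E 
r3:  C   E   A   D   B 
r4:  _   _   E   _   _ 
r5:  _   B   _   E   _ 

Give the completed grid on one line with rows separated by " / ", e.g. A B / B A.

E D B C A / B C D A E / C E A D B / D A E B C / A B C E D

At row 1, column 2: row 1 has {A,B,C}; column 2 has {B,E}; that leaves D.
At row 2, column 2: row 2 has {A,B,D,E}; column 2 has {B,D,E}; that leaves C.
At row 4, column 2: row 4 has {E}; column 2 has {B,C,D,E}; that leaves A.
At row 4, column 4: row 4 has {A,E}; column 4 has {A,C,D,E}; that leaves B.
At row 5, column 3: row 5 has {B,E}; column 3 has {A,B,D,E}; that leaves C.
At row 5, column 5: row 5 has {B,C,E}; column 5 has {A,B,E}; that leaves D.
At row 1, column 1: row 1 has {A,B,C,D}; column 1 has {B,C}; that leaves E.
At row 4, column 1: row 4 has {A,B,E}; column 1 has {B,C,E}; that leaves D.
At row 4, column 5: row 4 has {A,B,D,E}; column 5 has {A,B,D,E}; that leaves C.
At row 5, column 1: row 5 has {B,C,D,E}; column 1 has {B,C,D,E}; that leaves A.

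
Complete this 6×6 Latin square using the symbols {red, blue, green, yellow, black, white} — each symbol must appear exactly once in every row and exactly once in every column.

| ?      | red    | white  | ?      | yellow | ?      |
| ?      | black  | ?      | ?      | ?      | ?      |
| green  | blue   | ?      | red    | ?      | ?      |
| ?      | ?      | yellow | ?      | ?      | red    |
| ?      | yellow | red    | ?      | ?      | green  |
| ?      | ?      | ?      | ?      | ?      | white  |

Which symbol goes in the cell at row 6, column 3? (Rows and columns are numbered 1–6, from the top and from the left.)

blue

(r3,c3): row 3 has {red,blue,green}; column 3 has {red,yellow,white}, so it must be black.
(r3,c5): row 3 has {red,blue,green,black}; column 5 has {yellow}, so it must be white.
(r3,c6): row 3 has {red,blue,green,black,white}; column 6 has {red,green,white}, so it must be yellow.
(r6,c2): row 6 has {white}; column 2 has {red,blue,yellow,black}, so it must be green.
(r6,c3): row 6 has {green,white}; column 3 has {red,yellow,black,white}, so it must be blue.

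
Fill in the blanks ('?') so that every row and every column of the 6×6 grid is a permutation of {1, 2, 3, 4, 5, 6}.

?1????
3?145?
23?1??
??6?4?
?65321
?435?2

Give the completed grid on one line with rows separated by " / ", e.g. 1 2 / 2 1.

row 2 has {1,3,4,5}; column 2 has {1,3,4,6} — only 2 is left for (r2,c2).
row 2 has {1,2,3,4,5}; column 6 has {1,2} — only 6 is left for (r2,c6).
row 3 has {1,2,3}; column 3 has {1,3,5,6} — only 4 is left for (r3,c3).
row 3 has {1,2,3,4}; column 5 has {2,4,5} — only 6 is left for (r3,c5).
row 3 has {1,2,3,4,6}; column 6 has {1,2,6} — only 5 is left for (r3,c6).
row 4 has {4,6}; column 2 has {1,2,3,4,6} — only 5 is left for (r4,c2).
row 4 has {4,5,6}; column 4 has {1,3,4,5} — only 2 is left for (r4,c4).
row 4 has {2,4,5,6}; column 6 has {1,2,5,6} — only 3 is left for (r4,c6).
row 5 has {1,2,3,5,6}; column 1 has {2,3} — only 4 is left for (r5,c1).
row 6 has {2,3,4,5}; column 5 has {2,4,5,6} — only 1 is left for (r6,c5).
row 1 has {1}; column 3 has {1,3,4,5,6} — only 2 is left for (r1,c3).
row 1 has {1,2}; column 4 has {1,2,3,4,5} — only 6 is left for (r1,c4).
row 1 has {1,2,6}; column 5 has {1,2,4,5,6} — only 3 is left for (r1,c5).
row 1 has {1,2,3,6}; column 6 has {1,2,3,5,6} — only 4 is left for (r1,c6).
row 4 has {2,3,4,5,6}; column 1 has {2,3,4} — only 1 is left for (r4,c1).
row 6 has {1,2,3,4,5}; column 1 has {1,2,3,4} — only 6 is left for (r6,c1).
row 1 has {1,2,3,4,6}; column 1 has {1,2,3,4,6} — only 5 is left for (r1,c1).

5 1 2 6 3 4 / 3 2 1 4 5 6 / 2 3 4 1 6 5 / 1 5 6 2 4 3 / 4 6 5 3 2 1 / 6 4 3 5 1 2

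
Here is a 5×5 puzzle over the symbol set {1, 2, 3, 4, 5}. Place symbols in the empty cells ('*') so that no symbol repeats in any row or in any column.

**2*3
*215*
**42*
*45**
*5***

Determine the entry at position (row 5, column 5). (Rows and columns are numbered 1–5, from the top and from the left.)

At row 1, column 2: row 1 has {2,3}; column 2 has {2,4,5}; that leaves 1.
At row 1, column 4: row 1 has {1,2,3}; column 4 has {2,5}; that leaves 4.
At row 2, column 5: row 2 has {1,2,5}; column 5 has {3}; that leaves 4.
At row 3, column 2: row 3 has {2,4}; column 2 has {1,2,4,5}; that leaves 3.
At row 5, column 3: row 5 has {5}; column 3 has {1,2,4,5}; that leaves 3.
At row 5, column 4: row 5 has {3,5}; column 4 has {2,4,5}; that leaves 1.
At row 5, column 5: row 5 has {1,3,5}; column 5 has {3,4}; that leaves 2.

2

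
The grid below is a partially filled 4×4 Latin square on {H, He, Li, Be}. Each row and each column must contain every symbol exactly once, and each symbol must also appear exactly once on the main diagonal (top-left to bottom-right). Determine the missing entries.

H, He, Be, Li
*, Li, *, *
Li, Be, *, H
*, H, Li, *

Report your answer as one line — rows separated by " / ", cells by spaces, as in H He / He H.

H He Be Li / Be Li H He / Li Be He H / He H Li Be

(r3,c3) = He
(r4,c4) = Be
(r2,c3) = H
(r2,c4) = He
(r4,c1) = He
(r2,c1) = Be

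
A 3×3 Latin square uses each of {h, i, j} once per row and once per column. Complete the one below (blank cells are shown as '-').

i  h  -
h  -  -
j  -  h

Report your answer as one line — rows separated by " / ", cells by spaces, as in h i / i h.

i h j / h j i / j i h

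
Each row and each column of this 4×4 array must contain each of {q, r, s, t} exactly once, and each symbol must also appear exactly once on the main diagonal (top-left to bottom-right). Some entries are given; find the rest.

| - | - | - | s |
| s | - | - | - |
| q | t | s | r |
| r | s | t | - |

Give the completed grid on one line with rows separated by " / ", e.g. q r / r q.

(r1,c1) = t
(r4,c4) = q
(r2,c2) = r
(r2,c3) = q
(r2,c4) = t
(r1,c2) = q
(r1,c3) = r

t q r s / s r q t / q t s r / r s t q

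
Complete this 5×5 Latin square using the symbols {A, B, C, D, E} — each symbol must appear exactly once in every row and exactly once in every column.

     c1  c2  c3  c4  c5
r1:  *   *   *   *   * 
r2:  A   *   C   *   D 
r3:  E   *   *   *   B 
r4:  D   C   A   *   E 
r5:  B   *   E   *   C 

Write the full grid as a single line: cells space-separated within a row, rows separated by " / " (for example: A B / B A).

(r1,c1) = C
(r1,c5) = A
(r3,c3) = D
(r4,c4) = B
(r1,c3) = B
(r2,c4) = E
(r3,c2) = A
(r3,c4) = C
(r5,c2) = D
(r5,c4) = A
(r1,c2) = E
(r1,c4) = D
(r2,c2) = B

C E B D A / A B C E D / E A D C B / D C A B E / B D E A C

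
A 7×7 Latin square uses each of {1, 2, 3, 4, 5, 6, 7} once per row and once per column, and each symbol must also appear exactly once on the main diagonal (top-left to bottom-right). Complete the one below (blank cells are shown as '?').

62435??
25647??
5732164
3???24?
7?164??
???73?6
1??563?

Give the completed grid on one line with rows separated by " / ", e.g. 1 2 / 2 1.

(r2,c6) = 1
(r2,c7) = 3
(r4,c4) = 1
(r5,c2) = 3
(r6,c1) = 4
(r6,c2) = 1
(r6,c6) = 2
(r7,c2) = 4
(r7,c7) = 7
(r1,c6) = 7
(r1,c7) = 1
(r4,c2) = 6
(r4,c7) = 5
(r5,c6) = 5
(r5,c7) = 2
(r6,c3) = 5
(r7,c3) = 2
(r4,c3) = 7

6 2 4 3 5 7 1 / 2 5 6 4 7 1 3 / 5 7 3 2 1 6 4 / 3 6 7 1 2 4 5 / 7 3 1 6 4 5 2 / 4 1 5 7 3 2 6 / 1 4 2 5 6 3 7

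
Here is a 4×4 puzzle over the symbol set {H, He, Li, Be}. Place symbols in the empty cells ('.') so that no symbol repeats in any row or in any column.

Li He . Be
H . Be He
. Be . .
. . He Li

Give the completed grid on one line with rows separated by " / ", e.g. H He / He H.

Li He H Be / H Li Be He / He Be Li H / Be H He Li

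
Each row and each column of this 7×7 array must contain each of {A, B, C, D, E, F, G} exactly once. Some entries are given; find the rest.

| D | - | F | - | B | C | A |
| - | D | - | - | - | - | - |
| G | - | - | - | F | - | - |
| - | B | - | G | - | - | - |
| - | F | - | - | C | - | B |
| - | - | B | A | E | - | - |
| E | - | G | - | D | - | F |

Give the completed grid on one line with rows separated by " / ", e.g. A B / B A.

(r1,c4): row 1 has {A,B,C,D,F}; column 4 has {A,G}, so it must be E.
(r4,c5): row 4 has {B,G}; column 5 has {B,C,D,E,F}, so it must be A.
(r5,c1): row 5 has {B,C,F}; column 1 has {D,E,G}, so it must be A.
(r5,c4): row 5 has {A,B,C,F}; column 4 has {A,E,G}, so it must be D.
(r1,c2): row 1 has {A,B,C,D,E,F}; column 2 has {B,D,F}, so it must be G.
(r2,c5): row 2 has {D}; column 5 has {A,B,C,D,E,F}, so it must be G.
(r5,c3): row 5 has {A,B,C,D,F}; column 3 has {B,F,G}, so it must be E.
(r5,c6): row 5 has {A,B,C,D,E,F}; column 6 has {C}, so it must be G.
(r6,c2): row 6 has {A,B,E}; column 2 has {B,D,F,G}, so it must be C.
(r7,c2): row 7 has {D,E,F,G}; column 2 has {B,C,D,F,G}, so it must be A.
(r7,c6): row 7 has {A,D,E,F,G}; column 6 has {C,G}, so it must be B.
(r3,c2): row 3 has {F,G}; column 2 has {A,B,C,D,F,G}, so it must be E.
(r6,c1): row 6 has {A,B,C,E}; column 1 has {A,D,E,G}, so it must be F.
(r6,c6): row 6 has {A,B,C,E,F}; column 6 has {B,C,G}, so it must be D.
(r6,c7): row 6 has {A,B,C,D,E,F}; column 7 has {A,B,F}, so it must be G.
(r7,c4): row 7 has {A,B,D,E,F,G}; column 4 has {A,D,E,G}, so it must be C.
(r3,c4): row 3 has {E,F,G}; column 4 has {A,C,D,E,G}, so it must be B.
(r3,c6): row 3 has {B,E,F,G}; column 6 has {B,C,D,G}, so it must be A.
(r4,c1): row 4 has {A,B,G}; column 1 has {A,D,E,F,G}, so it must be C.
(r4,c3): row 4 has {A,B,C,G}; column 3 has {B,E,F,G}, so it must be D.
(r4,c7): row 4 has {A,B,C,D,G}; column 7 has {A,B,F,G}, so it must be E.
(r2,c1): row 2 has {D,G}; column 1 has {A,C,D,E,F,G}, so it must be B.
(r2,c4): row 2 has {B,D,G}; column 4 has {A,B,C,D,E,G}, so it must be F.
(r2,c6): row 2 has {B,D,F,G}; column 6 has {A,B,C,D,G}, so it must be E.
(r2,c7): row 2 has {B,D,E,F,G}; column 7 has {A,B,E,F,G}, so it must be C.
(r3,c3): row 3 has {A,B,E,F,G}; column 3 has {B,D,E,F,G}, so it must be C.
(r3,c7): row 3 has {A,B,C,E,F,G}; column 7 has {A,B,C,E,F,G}, so it must be D.
(r4,c6): row 4 has {A,B,C,D,E,G}; column 6 has {A,B,C,D,E,G}, so it must be F.
(r2,c3): row 2 has {B,C,D,E,F,G}; column 3 has {B,C,D,E,F,G}, so it must be A.

D G F E B C A / B D A F G E C / G E C B F A D / C B D G A F E / A F E D C G B / F C B A E D G / E A G C D B F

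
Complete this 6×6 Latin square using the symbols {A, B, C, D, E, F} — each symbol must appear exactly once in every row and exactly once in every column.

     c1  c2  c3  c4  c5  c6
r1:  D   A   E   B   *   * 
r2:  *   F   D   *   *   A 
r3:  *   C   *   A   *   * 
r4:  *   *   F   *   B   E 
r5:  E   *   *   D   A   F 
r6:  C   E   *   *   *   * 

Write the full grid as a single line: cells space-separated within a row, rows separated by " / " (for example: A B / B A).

D A E B F C / B F D E C A / F C B A E D / A D F C B E / E B C D A F / C E A F D B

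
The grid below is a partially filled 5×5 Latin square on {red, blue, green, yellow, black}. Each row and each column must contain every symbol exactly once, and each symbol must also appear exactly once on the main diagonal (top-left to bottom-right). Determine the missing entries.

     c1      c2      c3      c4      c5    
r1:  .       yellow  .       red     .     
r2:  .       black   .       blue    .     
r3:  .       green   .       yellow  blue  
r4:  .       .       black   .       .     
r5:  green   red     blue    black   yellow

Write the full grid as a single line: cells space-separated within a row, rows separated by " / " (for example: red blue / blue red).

blue yellow green red black / red black yellow blue green / black green red yellow blue / yellow blue black green red / green red blue black yellow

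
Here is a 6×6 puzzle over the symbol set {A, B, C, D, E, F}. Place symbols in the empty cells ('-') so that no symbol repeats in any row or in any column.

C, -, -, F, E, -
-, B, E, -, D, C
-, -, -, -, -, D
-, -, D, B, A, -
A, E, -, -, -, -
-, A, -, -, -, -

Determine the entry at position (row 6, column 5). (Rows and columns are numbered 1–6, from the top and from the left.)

row 1 has {C,E,F}; column 2 has {A,B,E} — only D is left for (r1,c2).
row 2 has {B,C,D,E}; column 1 has {A,C} — only F is left for (r2,c1).
row 2 has {B,C,D,E,F}; column 4 has {B,F} — only A is left for (r2,c4).
row 4 has {A,B,D}; column 1 has {A,C,F} — only E is left for (r4,c1).
row 4 has {A,B,D,E}; column 6 has {C,D} — only F is left for (r4,c6).
row 5 has {A,E}; column 6 has {C,D,F} — only B is left for (r5,c6).
row 6 has {A}; column 6 has {B,C,D,F} — only E is left for (r6,c6).
row 1 has {C,D,E,F}; column 6 has {B,C,D,E,F} — only A is left for (r1,c6).
row 3 has {D}; column 1 has {A,C,E,F} — only B is left for (r3,c1).
row 4 has {A,B,D,E,F}; column 2 has {A,B,D,E} — only C is left for (r4,c2).
row 6 has {A,E}; column 1 has {A,B,C,E,F} — only D is left for (r6,c1).
row 6 has {A,D,E}; column 4 has {A,B,F} — only C is left for (r6,c4).
row 1 has {A,C,D,E,F}; column 3 has {D,E} — only B is left for (r1,c3).
row 3 has {B,D}; column 2 has {A,B,C,D,E} — only F is left for (r3,c2).
row 3 has {B,D,F}; column 4 has {A,B,C,F} — only E is left for (r3,c4).
row 3 has {B,D,E,F}; column 5 has {A,D,E} — only C is left for (r3,c5).
row 5 has {A,B,E}; column 4 has {A,B,C,E,F} — only D is left for (r5,c4).
row 5 has {A,B,D,E}; column 5 has {A,C,D,E} — only F is left for (r5,c5).
row 6 has {A,C,D,E}; column 3 has {B,D,E} — only F is left for (r6,c3).
row 6 has {A,C,D,E,F}; column 5 has {A,C,D,E,F} — only B is left for (r6,c5).

B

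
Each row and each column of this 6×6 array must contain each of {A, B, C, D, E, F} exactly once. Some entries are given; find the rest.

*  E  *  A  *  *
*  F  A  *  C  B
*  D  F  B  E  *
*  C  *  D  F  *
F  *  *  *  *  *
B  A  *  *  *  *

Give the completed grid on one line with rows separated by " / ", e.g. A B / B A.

C E D A B F / D F A E C B / A D F B E C / E C B D F A / F B E C A D / B A C F D E

(r2,c4) = E
(r5,c2) = B
(r5,c4) = C
(r6,c4) = F
(r6,c5) = D
(r1,c5) = B
(r2,c1) = D
(r5,c5) = A
(r1,c1) = C
(r1,c3) = D
(r1,c6) = F
(r3,c1) = A
(r3,c6) = C
(r4,c1) = E
(r4,c3) = B
(r4,c6) = A
(r5,c3) = E
(r5,c6) = D
(r6,c3) = C
(r6,c6) = E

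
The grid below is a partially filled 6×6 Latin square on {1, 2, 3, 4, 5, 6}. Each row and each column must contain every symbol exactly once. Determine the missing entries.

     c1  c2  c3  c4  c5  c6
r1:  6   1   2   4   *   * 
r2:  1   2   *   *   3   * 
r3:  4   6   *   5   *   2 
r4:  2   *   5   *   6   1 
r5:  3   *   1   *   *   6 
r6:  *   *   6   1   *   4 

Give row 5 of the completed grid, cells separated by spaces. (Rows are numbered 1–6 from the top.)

(r1,c5) = 5
(r1,c6) = 3
(r2,c3) = 4
(r2,c4) = 6
(r2,c6) = 5
(r3,c3) = 3
(r3,c5) = 1
(r4,c4) = 3
(r5,c4) = 2
(r5,c5) = 4
(r6,c1) = 5
(r6,c2) = 3
(r6,c5) = 2
(r4,c2) = 4
(r5,c2) = 5

3 5 1 2 4 6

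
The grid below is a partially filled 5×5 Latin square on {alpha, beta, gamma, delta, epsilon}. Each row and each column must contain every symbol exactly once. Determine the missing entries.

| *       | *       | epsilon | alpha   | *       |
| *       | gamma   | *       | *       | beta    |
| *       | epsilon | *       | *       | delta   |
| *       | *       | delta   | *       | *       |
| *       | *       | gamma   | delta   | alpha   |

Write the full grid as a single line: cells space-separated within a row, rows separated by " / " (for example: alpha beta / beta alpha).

beta delta epsilon alpha gamma / delta gamma alpha epsilon beta / alpha epsilon beta gamma delta / gamma alpha delta beta epsilon / epsilon beta gamma delta alpha

(r1,c5): row 1 has {alpha,epsilon}; column 5 has {alpha,beta,delta}, so it must be gamma.
(r2,c3): row 2 has {beta,gamma}; column 3 has {gamma,delta,epsilon}, so it must be alpha.
(r2,c4): row 2 has {alpha,beta,gamma}; column 4 has {alpha,delta}, so it must be epsilon.
(r3,c3): row 3 has {delta,epsilon}; column 3 has {alpha,gamma,delta,epsilon}, so it must be beta.
(r3,c4): row 3 has {beta,delta,epsilon}; column 4 has {alpha,delta,epsilon}, so it must be gamma.
(r4,c4): row 4 has {delta}; column 4 has {alpha,gamma,delta,epsilon}, so it must be beta.
(r4,c5): row 4 has {beta,delta}; column 5 has {alpha,beta,gamma,delta}, so it must be epsilon.
(r5,c2): row 5 has {alpha,gamma,delta}; column 2 has {gamma,epsilon}, so it must be beta.
(r1,c2): row 1 has {alpha,gamma,epsilon}; column 2 has {beta,gamma,epsilon}, so it must be delta.
(r2,c1): row 2 has {alpha,beta,gamma,epsilon}; column 1 is empty so far, so it must be delta.
(r3,c1): row 3 has {beta,gamma,delta,epsilon}; column 1 has {delta}, so it must be alpha.
(r4,c1): row 4 has {beta,delta,epsilon}; column 1 has {alpha,delta}, so it must be gamma.
(r4,c2): row 4 has {beta,gamma,delta,epsilon}; column 2 has {beta,gamma,delta,epsilon}, so it must be alpha.
(r5,c1): row 5 has {alpha,beta,gamma,delta}; column 1 has {alpha,gamma,delta}, so it must be epsilon.
(r1,c1): row 1 has {alpha,gamma,delta,epsilon}; column 1 has {alpha,gamma,delta,epsilon}, so it must be beta.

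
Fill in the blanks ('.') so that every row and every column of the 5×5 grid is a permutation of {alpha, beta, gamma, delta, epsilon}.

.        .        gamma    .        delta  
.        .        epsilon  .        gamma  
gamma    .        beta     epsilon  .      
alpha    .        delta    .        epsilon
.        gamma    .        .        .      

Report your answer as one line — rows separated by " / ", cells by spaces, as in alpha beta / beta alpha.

beta epsilon gamma alpha delta / delta alpha epsilon beta gamma / gamma delta beta epsilon alpha / alpha beta delta gamma epsilon / epsilon gamma alpha delta beta

(r3,c5) = alpha
(r4,c2) = beta
(r4,c4) = gamma
(r5,c3) = alpha
(r5,c5) = beta
(r3,c2) = delta
(r5,c4) = delta
(r2,c2) = alpha
(r2,c4) = beta
(r5,c1) = epsilon
(r1,c1) = beta
(r1,c2) = epsilon
(r1,c4) = alpha
(r2,c1) = delta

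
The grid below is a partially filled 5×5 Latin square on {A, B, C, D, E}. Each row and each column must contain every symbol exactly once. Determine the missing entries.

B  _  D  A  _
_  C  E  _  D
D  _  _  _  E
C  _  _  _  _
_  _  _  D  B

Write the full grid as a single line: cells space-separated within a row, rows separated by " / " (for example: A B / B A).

B E D A C / A C E B D / D B A C E / C D B E A / E A C D B

Cell (r1,c2): row 1 has {A,B,D}; column 2 has {C} → E.
Cell (r1,c5): row 1 has {A,B,D,E}; column 5 has {B,D,E} → C.
Cell (r2,c1): row 2 has {C,D,E}; column 1 has {B,C,D} → A.
Cell (r2,c4): row 2 has {A,C,D,E}; column 4 has {A,D} → B.
Cell (r3,c4): row 3 has {D,E}; column 4 has {A,B,D} → C.
Cell (r4,c4): row 4 has {C}; column 4 has {A,B,C,D} → E.
Cell (r4,c5): row 4 has {C,E}; column 5 has {B,C,D,E} → A.
Cell (r5,c1): row 5 has {B,D}; column 1 has {A,B,C,D} → E.
Cell (r5,c2): row 5 has {B,D,E}; column 2 has {C,E} → A.
Cell (r5,c3): row 5 has {A,B,D,E}; column 3 has {D,E} → C.
Cell (r3,c2): row 3 has {C,D,E}; column 2 has {A,C,E} → B.
Cell (r3,c3): row 3 has {B,C,D,E}; column 3 has {C,D,E} → A.
Cell (r4,c2): row 4 has {A,C,E}; column 2 has {A,B,C,E} → D.
Cell (r4,c3): row 4 has {A,C,D,E}; column 3 has {A,C,D,E} → B.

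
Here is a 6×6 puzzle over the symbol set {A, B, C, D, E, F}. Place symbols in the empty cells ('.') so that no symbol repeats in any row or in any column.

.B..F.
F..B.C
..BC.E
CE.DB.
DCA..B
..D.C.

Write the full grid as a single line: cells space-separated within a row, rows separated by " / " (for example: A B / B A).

E B C A F D / F D E B A C / A F B C D E / C E F D B A / D C A F E B / B A D E C F

(r2,c3) = E
(r3,c1) = A
(r3,c5) = D
(r4,c3) = F
(r4,c6) = A
(r5,c5) = E
(r6,c6) = F
(r1,c1) = E
(r1,c3) = C
(r1,c4) = A
(r1,c6) = D
(r2,c5) = A
(r3,c2) = F
(r5,c4) = F
(r6,c1) = B
(r6,c2) = A
(r6,c4) = E
(r2,c2) = D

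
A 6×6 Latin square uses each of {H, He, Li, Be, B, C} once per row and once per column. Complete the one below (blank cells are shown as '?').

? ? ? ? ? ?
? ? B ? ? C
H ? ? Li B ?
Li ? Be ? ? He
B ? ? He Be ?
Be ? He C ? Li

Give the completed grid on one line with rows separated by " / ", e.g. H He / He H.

(r2,c1): row 2 has {B,C}; column 1 has {H,Li,Be,B}, so it must be He.
(r3,c3): row 3 has {H,Li,B}; column 3 has {He,Be,B}, so it must be C.
(r3,c6): row 3 has {H,Li,B,C}; column 6 has {He,Li,C}, so it must be Be.
(r5,c6): row 5 has {He,Be,B}; column 6 has {He,Li,Be,C}, so it must be H.
(r6,c5): row 6 has {He,Li,Be,C}; column 5 has {Be,B}, so it must be H.
(r1,c1): row 1 is empty so far; column 1 has {H,He,Li,Be,B}, so it must be C.
(r1,c6): row 1 has {C}; column 6 has {H,He,Li,Be,C}, so it must be B.
(r2,c5): row 2 has {He,B,C}; column 5 has {H,Be,B}, so it must be Li.
(r3,c2): row 3 has {H,Li,Be,B,C}; column 2 is empty so far, so it must be He.
(r4,c5): row 4 has {He,Li,Be}; column 5 has {H,Li,Be,B}, so it must be C.
(r5,c3): row 5 has {H,He,Be,B}; column 3 has {He,Be,B,C}, so it must be Li.
(r6,c2): row 6 has {H,He,Li,Be,C}; column 2 has {He}, so it must be B.
(r1,c3): row 1 has {B,C}; column 3 has {He,Li,Be,B,C}, so it must be H.
(r1,c4): row 1 has {H,B,C}; column 4 has {He,Li,C}, so it must be Be.
(r1,c5): row 1 has {H,Be,B,C}; column 5 has {H,Li,Be,B,C}, so it must be He.
(r2,c4): row 2 has {He,Li,B,C}; column 4 has {He,Li,Be,C}, so it must be H.
(r4,c2): row 4 has {He,Li,Be,C}; column 2 has {He,B}, so it must be H.
(r4,c4): row 4 has {H,He,Li,Be,C}; column 4 has {H,He,Li,Be,C}, so it must be B.
(r5,c2): row 5 has {H,He,Li,Be,B}; column 2 has {H,He,B}, so it must be C.
(r1,c2): row 1 has {H,He,Be,B,C}; column 2 has {H,He,B,C}, so it must be Li.
(r2,c2): row 2 has {H,He,Li,B,C}; column 2 has {H,He,Li,B,C}, so it must be Be.

C Li H Be He B / He Be B H Li C / H He C Li B Be / Li H Be B C He / B C Li He Be H / Be B He C H Li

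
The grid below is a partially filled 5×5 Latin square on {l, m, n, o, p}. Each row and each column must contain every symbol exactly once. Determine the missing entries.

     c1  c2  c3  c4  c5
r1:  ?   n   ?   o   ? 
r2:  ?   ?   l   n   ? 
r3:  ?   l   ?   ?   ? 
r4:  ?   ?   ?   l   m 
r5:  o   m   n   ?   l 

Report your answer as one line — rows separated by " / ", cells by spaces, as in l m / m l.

row 1 has {n,o}; column 5 has {l,m} — only p is left for (r1,c5).
row 2 has {l,n}; column 5 has {l,m,p} — only o is left for (r2,c5).
row 3 has {l}; column 5 has {l,m,o,p} — only n is left for (r3,c5).
row 5 has {l,m,n,o}; column 4 has {l,n,o} — only p is left for (r5,c4).
row 1 has {n,o,p}; column 3 has {l,n} — only m is left for (r1,c3).
row 2 has {l,n,o}; column 2 has {l,m,n} — only p is left for (r2,c2).
row 3 has {l,n}; column 4 has {l,n,o,p} — only m is left for (r3,c4).
row 4 has {l,m}; column 2 has {l,m,n,p} — only o is left for (r4,c2).
row 4 has {l,m,o}; column 3 has {l,m,n} — only p is left for (r4,c3).
row 1 has {m,n,o,p}; column 1 has {o} — only l is left for (r1,c1).
row 2 has {l,n,o,p}; column 1 has {l,o} — only m is left for (r2,c1).
row 3 has {l,m,n}; column 1 has {l,m,o} — only p is left for (r3,c1).
row 3 has {l,m,n,p}; column 3 has {l,m,n,p} — only o is left for (r3,c3).
row 4 has {l,m,o,p}; column 1 has {l,m,o,p} — only n is left for (r4,c1).

l n m o p / m p l n o / p l o m n / n o p l m / o m n p l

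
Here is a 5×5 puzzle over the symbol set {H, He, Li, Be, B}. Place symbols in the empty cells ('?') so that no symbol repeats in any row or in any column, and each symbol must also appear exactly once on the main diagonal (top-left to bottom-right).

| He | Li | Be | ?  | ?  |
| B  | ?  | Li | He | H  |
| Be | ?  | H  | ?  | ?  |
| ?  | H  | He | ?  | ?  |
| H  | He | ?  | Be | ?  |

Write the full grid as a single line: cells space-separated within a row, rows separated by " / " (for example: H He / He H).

He Li Be H B / B Be Li He H / Be B H Li He / Li H He B Be / H He B Be Li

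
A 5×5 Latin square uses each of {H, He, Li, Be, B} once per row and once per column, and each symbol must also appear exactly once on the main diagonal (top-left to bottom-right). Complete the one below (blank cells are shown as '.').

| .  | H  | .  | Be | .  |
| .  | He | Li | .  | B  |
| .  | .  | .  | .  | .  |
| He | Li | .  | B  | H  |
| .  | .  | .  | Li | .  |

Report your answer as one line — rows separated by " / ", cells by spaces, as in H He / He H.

Li H B Be He / Be He Li H B / B Be H He Li / He Li Be B H / H B He Li Be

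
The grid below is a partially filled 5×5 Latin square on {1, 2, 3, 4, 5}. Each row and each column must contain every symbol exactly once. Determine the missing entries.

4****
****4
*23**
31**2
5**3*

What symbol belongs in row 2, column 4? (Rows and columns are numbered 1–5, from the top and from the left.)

row 3 has {2,3}; column 1 has {3,4,5} — only 1 is left for (r3,c1).
row 3 has {1,2,3}; column 5 has {2,4} — only 5 is left for (r3,c5).
row 5 has {3,5}; column 2 has {1,2} — only 4 is left for (r5,c2).
row 5 has {3,4,5}; column 5 has {2,4,5} — only 1 is left for (r5,c5).
row 1 has {4}; column 5 has {1,2,4,5} — only 3 is left for (r1,c5).
row 2 has {4}; column 1 has {1,3,4,5} — only 2 is left for (r2,c1).
row 3 has {1,2,3,5}; column 4 has {3} — only 4 is left for (r3,c4).
row 4 has {1,2,3}; column 4 has {3,4} — only 5 is left for (r4,c4).
row 5 has {1,3,4,5}; column 3 has {3} — only 2 is left for (r5,c3).
row 1 has {3,4}; column 2 has {1,2,4} — only 5 is left for (r1,c2).
row 1 has {3,4,5}; column 3 has {2,3} — only 1 is left for (r1,c3).
row 1 has {1,3,4,5}; column 4 has {3,4,5} — only 2 is left for (r1,c4).
row 2 has {2,4}; column 2 has {1,2,4,5} — only 3 is left for (r2,c2).
row 2 has {2,3,4}; column 3 has {1,2,3} — only 5 is left for (r2,c3).
row 2 has {2,3,4,5}; column 4 has {2,3,4,5} — only 1 is left for (r2,c4).

1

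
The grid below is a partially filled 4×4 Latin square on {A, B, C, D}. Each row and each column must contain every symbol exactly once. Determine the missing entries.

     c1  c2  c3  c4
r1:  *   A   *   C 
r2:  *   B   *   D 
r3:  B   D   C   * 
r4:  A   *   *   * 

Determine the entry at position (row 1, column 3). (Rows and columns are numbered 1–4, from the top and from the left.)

B

(r1,c1) = D
(r1,c3) = B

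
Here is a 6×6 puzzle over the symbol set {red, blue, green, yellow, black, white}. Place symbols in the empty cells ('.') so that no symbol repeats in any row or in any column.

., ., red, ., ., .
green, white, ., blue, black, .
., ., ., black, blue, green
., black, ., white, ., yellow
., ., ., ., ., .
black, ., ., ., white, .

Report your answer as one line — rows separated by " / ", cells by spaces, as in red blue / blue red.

white blue red green yellow black / green white yellow blue black red / yellow red white black blue green / red black blue white green yellow / blue green black yellow red white / black yellow green red white blue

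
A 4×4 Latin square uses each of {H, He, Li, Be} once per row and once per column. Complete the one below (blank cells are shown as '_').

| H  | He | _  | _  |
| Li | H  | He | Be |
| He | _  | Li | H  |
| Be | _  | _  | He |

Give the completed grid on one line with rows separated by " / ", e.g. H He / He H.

At row 1, column 3: row 1 has {H,He}; column 3 has {He,Li}; that leaves Be.
At row 1, column 4: row 1 has {H,He,Be}; column 4 has {H,He,Be}; that leaves Li.
At row 3, column 2: row 3 has {H,He,Li}; column 2 has {H,He}; that leaves Be.
At row 4, column 2: row 4 has {He,Be}; column 2 has {H,He,Be}; that leaves Li.
At row 4, column 3: row 4 has {He,Li,Be}; column 3 has {He,Li,Be}; that leaves H.

H He Be Li / Li H He Be / He Be Li H / Be Li H He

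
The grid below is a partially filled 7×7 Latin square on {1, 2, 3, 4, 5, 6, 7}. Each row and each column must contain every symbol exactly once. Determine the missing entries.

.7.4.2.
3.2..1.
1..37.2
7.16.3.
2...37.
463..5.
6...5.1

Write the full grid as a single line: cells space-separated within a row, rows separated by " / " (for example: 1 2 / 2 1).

5 7 6 4 1 2 3 / 3 5 2 7 6 1 4 / 1 4 5 3 7 6 2 / 7 2 1 6 4 3 5 / 2 1 4 5 3 7 6 / 4 6 3 1 2 5 7 / 6 3 7 2 5 4 1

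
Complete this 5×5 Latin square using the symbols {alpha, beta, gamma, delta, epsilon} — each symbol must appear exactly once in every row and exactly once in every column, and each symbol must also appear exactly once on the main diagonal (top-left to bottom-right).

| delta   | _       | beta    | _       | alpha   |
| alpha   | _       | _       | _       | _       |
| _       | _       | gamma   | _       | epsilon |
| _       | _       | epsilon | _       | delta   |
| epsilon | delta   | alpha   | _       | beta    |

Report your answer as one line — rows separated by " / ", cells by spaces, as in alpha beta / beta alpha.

At row 2, column 2: row 2 has {alpha}; column 2 has {delta}; the diagonal has {beta,gamma,delta}; that leaves epsilon.
At row 2, column 3: row 2 has {alpha,epsilon}; column 3 has {alpha,beta,gamma,epsilon}; that leaves delta.
At row 2, column 5: row 2 has {alpha,delta,epsilon}; column 5 has {alpha,beta,delta,epsilon}; that leaves gamma.
At row 3, column 1: row 3 has {gamma,epsilon}; column 1 has {alpha,delta,epsilon}; that leaves beta.
At row 3, column 2: row 3 has {beta,gamma,epsilon}; column 2 has {delta,epsilon}; that leaves alpha.
At row 3, column 4: row 3 has {alpha,beta,gamma,epsilon}; column 4 is empty so far; that leaves delta.
At row 4, column 1: row 4 has {delta,epsilon}; column 1 has {alpha,beta,delta,epsilon}; that leaves gamma.
At row 4, column 2: row 4 has {gamma,delta,epsilon}; column 2 has {alpha,delta,epsilon}; that leaves beta.
At row 4, column 4: row 4 has {beta,gamma,delta,epsilon}; column 4 has {delta}; the diagonal has {beta,gamma,delta,epsilon}; that leaves alpha.
At row 5, column 4: row 5 has {alpha,beta,delta,epsilon}; column 4 has {alpha,delta}; that leaves gamma.
At row 1, column 2: row 1 has {alpha,beta,delta}; column 2 has {alpha,beta,delta,epsilon}; that leaves gamma.
At row 1, column 4: row 1 has {alpha,beta,gamma,delta}; column 4 has {alpha,gamma,delta}; that leaves epsilon.
At row 2, column 4: row 2 has {alpha,gamma,delta,epsilon}; column 4 has {alpha,gamma,delta,epsilon}; that leaves beta.

delta gamma beta epsilon alpha / alpha epsilon delta beta gamma / beta alpha gamma delta epsilon / gamma beta epsilon alpha delta / epsilon delta alpha gamma beta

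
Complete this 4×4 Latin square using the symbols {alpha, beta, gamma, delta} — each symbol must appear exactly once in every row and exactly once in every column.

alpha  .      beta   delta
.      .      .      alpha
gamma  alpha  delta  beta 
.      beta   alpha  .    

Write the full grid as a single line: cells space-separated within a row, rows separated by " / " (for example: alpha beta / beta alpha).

(r1,c2) = gamma
(r2,c2) = delta
(r2,c3) = gamma
(r4,c1) = delta
(r4,c4) = gamma
(r2,c1) = beta

alpha gamma beta delta / beta delta gamma alpha / gamma alpha delta beta / delta beta alpha gamma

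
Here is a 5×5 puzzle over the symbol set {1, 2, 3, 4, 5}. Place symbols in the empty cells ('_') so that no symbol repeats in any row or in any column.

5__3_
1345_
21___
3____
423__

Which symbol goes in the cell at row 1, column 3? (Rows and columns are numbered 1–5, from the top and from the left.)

2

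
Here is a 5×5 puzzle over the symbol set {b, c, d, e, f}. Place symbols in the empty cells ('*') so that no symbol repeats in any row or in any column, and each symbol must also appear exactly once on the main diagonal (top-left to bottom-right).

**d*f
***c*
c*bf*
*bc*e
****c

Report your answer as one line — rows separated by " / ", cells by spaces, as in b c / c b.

e c d b f / d f e c b / c e b f d / f b c d e / b d f e c

(r1,c1) = e
(r1,c2) = c
(r1,c4) = b
(r3,c5) = d
(r4,c4) = d
(r5,c4) = e
(r2,c2) = f
(r2,c3) = e
(r2,c5) = b
(r3,c2) = e
(r4,c1) = f
(r5,c2) = d
(r5,c3) = f
(r2,c1) = d
(r5,c1) = b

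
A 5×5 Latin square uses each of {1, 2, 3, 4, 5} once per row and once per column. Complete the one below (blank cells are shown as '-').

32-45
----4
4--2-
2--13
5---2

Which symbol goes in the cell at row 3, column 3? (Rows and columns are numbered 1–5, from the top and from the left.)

3

(r1,c3): row 1 has {2,3,4,5}; column 3 is empty so far, so it must be 1.
(r2,c1): row 2 has {4}; column 1 has {2,3,4,5}, so it must be 1.
(r3,c5): row 3 has {2,4}; column 5 has {2,3,4,5}, so it must be 1.
(r5,c4): row 5 has {2,5}; column 4 has {1,2,4}, so it must be 3.
(r2,c4): row 2 has {1,4}; column 4 has {1,2,3,4}, so it must be 5.
(r5,c3): row 5 has {2,3,5}; column 3 has {1}, so it must be 4.
(r2,c2): row 2 has {1,4,5}; column 2 has {2}, so it must be 3.
(r2,c3): row 2 has {1,3,4,5}; column 3 has {1,4}, so it must be 2.
(r3,c2): row 3 has {1,2,4}; column 2 has {2,3}, so it must be 5.
(r3,c3): row 3 has {1,2,4,5}; column 3 has {1,2,4}, so it must be 3.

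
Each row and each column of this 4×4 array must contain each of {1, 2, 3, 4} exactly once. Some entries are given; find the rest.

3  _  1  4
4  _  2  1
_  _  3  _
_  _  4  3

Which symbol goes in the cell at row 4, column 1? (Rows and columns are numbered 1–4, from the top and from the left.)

Cell (r1,c2): row 1 has {1,3,4}; column 2 is empty so far → 2.
Cell (r2,c2): row 2 has {1,2,4}; column 2 has {2} → 3.
Cell (r3,c4): row 3 has {3}; column 4 has {1,3,4} → 2.
Cell (r4,c2): row 4 has {3,4}; column 2 has {2,3} → 1.
Cell (r3,c1): row 3 has {2,3}; column 1 has {3,4} → 1.
Cell (r3,c2): row 3 has {1,2,3}; column 2 has {1,2,3} → 4.
Cell (r4,c1): row 4 has {1,3,4}; column 1 has {1,3,4} → 2.

2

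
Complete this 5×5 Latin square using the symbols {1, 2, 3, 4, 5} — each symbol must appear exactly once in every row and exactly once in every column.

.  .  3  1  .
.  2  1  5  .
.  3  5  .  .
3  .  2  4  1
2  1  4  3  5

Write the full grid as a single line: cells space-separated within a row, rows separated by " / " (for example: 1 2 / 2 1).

row 2 has {1,2,5}; column 1 has {2,3} — only 4 is left for (r2,c1).
row 2 has {1,2,4,5}; column 5 has {1,5} — only 3 is left for (r2,c5).
row 3 has {3,5}; column 1 has {2,3,4} — only 1 is left for (r3,c1).
row 3 has {1,3,5}; column 4 has {1,3,4,5} — only 2 is left for (r3,c4).
row 3 has {1,2,3,5}; column 5 has {1,3,5} — only 4 is left for (r3,c5).
row 4 has {1,2,3,4}; column 2 has {1,2,3} — only 5 is left for (r4,c2).
row 1 has {1,3}; column 1 has {1,2,3,4} — only 5 is left for (r1,c1).
row 1 has {1,3,5}; column 2 has {1,2,3,5} — only 4 is left for (r1,c2).
row 1 has {1,3,4,5}; column 5 has {1,3,4,5} — only 2 is left for (r1,c5).

5 4 3 1 2 / 4 2 1 5 3 / 1 3 5 2 4 / 3 5 2 4 1 / 2 1 4 3 5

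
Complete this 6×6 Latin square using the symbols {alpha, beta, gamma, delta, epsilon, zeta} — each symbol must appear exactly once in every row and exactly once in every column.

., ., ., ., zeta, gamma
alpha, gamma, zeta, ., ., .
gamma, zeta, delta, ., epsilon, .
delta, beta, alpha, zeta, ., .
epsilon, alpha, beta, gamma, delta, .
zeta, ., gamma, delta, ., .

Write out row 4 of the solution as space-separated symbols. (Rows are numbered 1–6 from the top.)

delta beta alpha zeta gamma epsilon

(r1,c1) = beta
(r1,c3) = epsilon
(r1,c4) = alpha
(r2,c5) = beta
(r3,c4) = beta
(r3,c6) = alpha
(r4,c5) = gamma
(r4,c6) = epsilon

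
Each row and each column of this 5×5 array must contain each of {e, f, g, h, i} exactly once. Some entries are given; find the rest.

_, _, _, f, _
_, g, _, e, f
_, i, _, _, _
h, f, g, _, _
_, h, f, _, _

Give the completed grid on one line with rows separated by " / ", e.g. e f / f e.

g e i f h / i g h e f / f i e h g / h f g i e / e h f g i

(r1,c2) = e
(r2,c1) = i
(r2,c3) = h
(r3,c3) = e
(r4,c4) = i
(r4,c5) = e
(r5,c4) = g
(r5,c5) = i
(r1,c1) = g
(r1,c3) = i
(r1,c5) = h
(r3,c1) = f
(r3,c4) = h
(r3,c5) = g
(r5,c1) = e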